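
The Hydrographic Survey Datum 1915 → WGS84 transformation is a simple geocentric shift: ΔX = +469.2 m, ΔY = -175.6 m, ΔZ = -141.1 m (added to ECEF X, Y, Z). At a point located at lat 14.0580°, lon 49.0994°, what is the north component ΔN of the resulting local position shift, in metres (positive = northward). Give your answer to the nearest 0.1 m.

The local north axis is (−sin φ cos λ, −sin φ sin λ, cos φ), giving ΔN = -74.622 + 32.240 − 136.874 = -179.26 m.

ΔN = -179.3 m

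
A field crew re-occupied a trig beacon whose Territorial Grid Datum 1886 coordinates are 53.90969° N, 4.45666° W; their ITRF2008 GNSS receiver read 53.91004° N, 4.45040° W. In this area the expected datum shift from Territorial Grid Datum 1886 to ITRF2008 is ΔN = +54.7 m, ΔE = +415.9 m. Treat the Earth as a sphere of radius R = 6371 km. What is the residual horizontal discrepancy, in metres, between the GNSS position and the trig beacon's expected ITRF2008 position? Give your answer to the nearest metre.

Observed coordinate differences: Δφ = +0.00035°, Δλ = +0.00626°.
Converting to metres (1° lat = 111195 m, cos φ = 0.589060): observed ΔN = 38.9 m, observed ΔE = 410.0 m.
Subtracting the expected shift leaves a residual of 38.9 − (54.7) = -15.8 m north and 410.0 − (415.9) = -5.9 m east.
Residual distance = √((-15.8)² + (-5.9)²) = 16.8 m.

17 m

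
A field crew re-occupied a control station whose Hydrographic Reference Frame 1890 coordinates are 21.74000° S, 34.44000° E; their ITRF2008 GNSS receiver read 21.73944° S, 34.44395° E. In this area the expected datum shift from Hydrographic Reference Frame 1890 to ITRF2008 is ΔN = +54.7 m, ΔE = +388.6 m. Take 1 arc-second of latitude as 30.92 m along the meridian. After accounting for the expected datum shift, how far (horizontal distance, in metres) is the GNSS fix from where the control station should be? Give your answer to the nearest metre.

21 m

Observed coordinate differences: Δφ = +0.00056°, Δλ = +0.00395°.
Converting to metres (1° lat = 111312 m, cos φ = 0.928874): observed ΔN = 62.3 m, observed ΔE = 408.4 m.
Subtracting the expected shift leaves a residual of 62.3 − (54.7) = 7.6 m north and 408.4 − (388.6) = 19.8 m east.
Residual distance = √(7.6² + 19.8²) = 21.2 m.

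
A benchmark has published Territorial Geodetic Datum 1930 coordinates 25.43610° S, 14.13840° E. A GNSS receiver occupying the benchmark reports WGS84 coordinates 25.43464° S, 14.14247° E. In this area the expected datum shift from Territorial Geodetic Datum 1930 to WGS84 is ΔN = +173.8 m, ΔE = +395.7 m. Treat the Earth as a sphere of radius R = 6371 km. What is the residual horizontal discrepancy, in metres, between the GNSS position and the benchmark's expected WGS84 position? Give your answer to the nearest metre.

17 m

Observed coordinate differences: Δφ = +0.00146°, Δλ = +0.00407°.
Converting to metres (1° lat = 111195 m, cos φ = 0.903065): observed ΔN = 162.3 m, observed ΔE = 408.7 m.
Subtracting the expected shift leaves a residual of 162.3 − (173.8) = -11.5 m north and 408.7 − (395.7) = 13.0 m east.
Residual distance = √((-11.5)² + 13.0²) = 17.3 m.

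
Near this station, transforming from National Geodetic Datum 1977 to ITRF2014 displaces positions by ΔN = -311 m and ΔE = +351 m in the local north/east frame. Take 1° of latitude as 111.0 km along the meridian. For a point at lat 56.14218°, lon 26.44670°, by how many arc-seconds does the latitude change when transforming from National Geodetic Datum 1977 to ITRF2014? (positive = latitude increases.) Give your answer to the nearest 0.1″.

Δφ = -10.1″

1° of latitude = 111.0 km, so Δφ = -311.0 / 111000 = -0.0028018° = -10.086″.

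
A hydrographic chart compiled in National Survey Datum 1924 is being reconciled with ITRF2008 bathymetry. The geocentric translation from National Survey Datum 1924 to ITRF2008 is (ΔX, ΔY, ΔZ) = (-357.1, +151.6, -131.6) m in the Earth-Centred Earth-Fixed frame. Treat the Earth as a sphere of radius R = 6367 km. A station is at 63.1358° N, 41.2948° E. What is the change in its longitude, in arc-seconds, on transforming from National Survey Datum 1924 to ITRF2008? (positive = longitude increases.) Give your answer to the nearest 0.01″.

Δλ = 25.06″

sin φ = 0.892080, cos φ = 0.451877, sin λ = 0.659933, cos λ = 0.751324.
East component: ΔE = −sin λ·ΔX + cos λ·ΔY = −(0.659933)(-357.1) + (0.751324)(151.6) = 349.56 m.
1° of latitude spans πR/180 = 111125 m; at latitude φ, 1° of longitude spans that × cos φ = 50214.9 m, so Δλ = 349.56 / 50214.9 × 3600 = 25.061″.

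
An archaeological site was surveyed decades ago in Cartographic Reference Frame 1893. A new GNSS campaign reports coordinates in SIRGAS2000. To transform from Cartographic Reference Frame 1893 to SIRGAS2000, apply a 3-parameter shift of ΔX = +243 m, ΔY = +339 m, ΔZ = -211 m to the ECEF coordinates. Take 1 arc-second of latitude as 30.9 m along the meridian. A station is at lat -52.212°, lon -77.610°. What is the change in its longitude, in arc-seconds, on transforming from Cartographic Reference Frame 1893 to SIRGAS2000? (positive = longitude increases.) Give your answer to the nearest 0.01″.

Δλ = 16.38″

sin φ = -0.790283, cos φ = 0.612742, sin λ = -0.976710, cos λ = 0.214565.
East component: ΔE = −sin λ·ΔX + cos λ·ΔY = −(-0.976710)(243) + (0.214565)(339) = 310.08 m.
1° of latitude spans 3600 × 30.90 = 111240 m; at latitude φ, 1° of longitude spans that × cos φ = 68161.4 m, so Δλ = 310.08 / 68161.4 × 3600 = 16.377″.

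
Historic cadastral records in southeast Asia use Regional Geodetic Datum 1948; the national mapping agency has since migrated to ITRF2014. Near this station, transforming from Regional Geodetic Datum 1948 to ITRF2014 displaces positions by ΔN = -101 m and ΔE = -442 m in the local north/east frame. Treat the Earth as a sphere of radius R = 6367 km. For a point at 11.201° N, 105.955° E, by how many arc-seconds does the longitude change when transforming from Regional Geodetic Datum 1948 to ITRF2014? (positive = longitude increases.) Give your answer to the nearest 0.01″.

At latitude 11.201°, cos φ = 0.980952.
One radian of longitude at latitude φ spans R cos φ, so Δλ = ΔE / (R cos φ) = -442.0 / (6367000 × 0.980952) = -7.0768e-05 rad = -14.597″.

Δλ = -14.60″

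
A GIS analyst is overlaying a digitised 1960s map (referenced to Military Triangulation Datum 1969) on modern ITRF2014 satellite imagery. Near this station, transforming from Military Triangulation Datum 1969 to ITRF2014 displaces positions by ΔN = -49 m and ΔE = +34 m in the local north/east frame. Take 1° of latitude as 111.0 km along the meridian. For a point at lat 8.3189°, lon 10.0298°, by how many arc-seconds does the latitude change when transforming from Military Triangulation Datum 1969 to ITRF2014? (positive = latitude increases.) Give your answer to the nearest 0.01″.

Δφ = -1.59″

1° of latitude = 111.0 km, so Δφ = -49.0 / 111000 = -0.0004414° = -1.589″.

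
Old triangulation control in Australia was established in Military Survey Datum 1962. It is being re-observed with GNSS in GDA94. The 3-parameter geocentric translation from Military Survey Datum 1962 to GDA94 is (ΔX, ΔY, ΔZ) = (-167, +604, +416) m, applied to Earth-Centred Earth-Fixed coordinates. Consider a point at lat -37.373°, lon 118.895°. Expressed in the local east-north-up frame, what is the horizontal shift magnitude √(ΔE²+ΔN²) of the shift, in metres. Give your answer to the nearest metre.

At φ = -37.373°, λ = 118.895°: sin φ = -0.607001, cos φ = 0.794701, sin λ = 0.875507, cos λ = -0.483206.
ΔE = −sin λ·ΔX + cos λ·ΔY = −(0.875507)·(-167) + (-0.483206)·(604) = -145.65 m.
ΔN = −sin φ cos λ·ΔX − sin φ sin λ·ΔY + cos φ·ΔZ = −(-0.607001)(-0.483206)(-167) − (-0.607001)(0.875507)(604) + (0.794701)(416) = 700.56 m.
Horizontal magnitude = √(ΔE² + ΔN²) = √((-145.65)² + 700.56²) = 715.54 m.

716 m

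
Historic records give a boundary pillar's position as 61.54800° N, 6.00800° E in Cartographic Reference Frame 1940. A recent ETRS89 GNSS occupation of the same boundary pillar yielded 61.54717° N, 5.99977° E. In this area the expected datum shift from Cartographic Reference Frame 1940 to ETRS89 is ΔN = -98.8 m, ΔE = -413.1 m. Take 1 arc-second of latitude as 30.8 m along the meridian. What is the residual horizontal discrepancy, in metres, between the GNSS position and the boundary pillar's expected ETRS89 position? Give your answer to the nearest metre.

Observed coordinate differences: Δφ = -0.00083°, Δλ = -0.00823°.
Converting to metres (1° lat = 110880 m, cos φ = 0.476422): observed ΔN = -92.0 m, observed ΔE = -434.8 m.
Subtracting the expected shift leaves a residual of -92.0 − (-98.8) = 6.8 m north and -434.8 − (-413.1) = -21.7 m east.
Residual distance = √(6.8² + (-21.7)²) = 22.7 m.

23 m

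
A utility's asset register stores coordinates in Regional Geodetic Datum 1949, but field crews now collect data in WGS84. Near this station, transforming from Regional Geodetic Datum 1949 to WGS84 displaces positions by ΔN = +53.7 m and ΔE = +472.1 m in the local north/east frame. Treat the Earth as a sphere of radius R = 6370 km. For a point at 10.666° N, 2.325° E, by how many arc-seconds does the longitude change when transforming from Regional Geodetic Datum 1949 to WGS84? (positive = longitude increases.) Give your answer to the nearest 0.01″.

Δλ = 15.56″

At latitude 10.666°, cos φ = 0.982723.
One radian of longitude at latitude φ spans R cos φ, so Δλ = ΔE / (R cos φ) = 472.1 / (6370000 × 0.982723) = 7.5416e-05 rad = 15.556″.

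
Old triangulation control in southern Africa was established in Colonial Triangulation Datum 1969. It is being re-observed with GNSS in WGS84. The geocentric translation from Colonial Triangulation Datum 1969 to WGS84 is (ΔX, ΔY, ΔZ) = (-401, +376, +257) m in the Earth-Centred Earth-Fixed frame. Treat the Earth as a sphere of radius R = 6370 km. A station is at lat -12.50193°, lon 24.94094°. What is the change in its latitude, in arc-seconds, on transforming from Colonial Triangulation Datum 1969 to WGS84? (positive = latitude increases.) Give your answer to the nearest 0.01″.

Δφ = 6.69″

sin φ = -0.216473, cos φ = 0.976289, sin λ = 0.421684, cos λ = 0.906743.
North component: ΔN = −sin φ cos λ·ΔX − sin φ sin λ·ΔY + cos φ·ΔZ = −(-0.216473)(0.906743)(-401) − (-0.216473)(0.421684)(376) + (0.976289)(257) = 206.52 m.
1° of latitude spans πR/180 = 111177 m, so Δφ = 206.52 / 111177 × 3600 = 6.687″.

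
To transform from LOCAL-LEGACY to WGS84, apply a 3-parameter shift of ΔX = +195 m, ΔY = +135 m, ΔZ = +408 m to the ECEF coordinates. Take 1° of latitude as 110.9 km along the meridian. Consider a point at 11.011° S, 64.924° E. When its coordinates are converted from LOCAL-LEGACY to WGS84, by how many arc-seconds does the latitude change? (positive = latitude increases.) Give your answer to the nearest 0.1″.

Δφ = 14.3″

sin φ = -0.190997, cos φ = 0.981591, sin λ = 0.905746, cos λ = 0.423820.
North component: ΔN = −sin φ cos λ·ΔX − sin φ sin λ·ΔY + cos φ·ΔZ = −(-0.190997)(0.423820)(195) − (-0.190997)(0.905746)(135) + (0.981591)(408) = 439.63 m.
1° of latitude spans 110900 m, so Δφ = 439.63 / 110900 × 3600 = 14.271″.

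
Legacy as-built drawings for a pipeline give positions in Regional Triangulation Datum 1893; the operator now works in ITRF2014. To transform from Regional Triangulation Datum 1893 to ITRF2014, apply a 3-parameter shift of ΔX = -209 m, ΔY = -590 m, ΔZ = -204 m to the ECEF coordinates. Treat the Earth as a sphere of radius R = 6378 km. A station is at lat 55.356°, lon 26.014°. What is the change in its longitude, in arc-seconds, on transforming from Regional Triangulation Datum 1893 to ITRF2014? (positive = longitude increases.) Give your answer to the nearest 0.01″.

Δλ = -24.95″

sin φ = 0.822700, cos φ = 0.568476, sin λ = 0.438591, cos λ = 0.898687.
East component: ΔE = −sin λ·ΔX + cos λ·ΔY = −(0.438591)(-209) + (0.898687)(-590) = -438.56 m.
1° of latitude spans πR/180 = 111317 m; at latitude φ, 1° of longitude spans that × cos φ = 63281.1 m, so Δλ = -438.56 / 63281.1 × 3600 = -24.949″.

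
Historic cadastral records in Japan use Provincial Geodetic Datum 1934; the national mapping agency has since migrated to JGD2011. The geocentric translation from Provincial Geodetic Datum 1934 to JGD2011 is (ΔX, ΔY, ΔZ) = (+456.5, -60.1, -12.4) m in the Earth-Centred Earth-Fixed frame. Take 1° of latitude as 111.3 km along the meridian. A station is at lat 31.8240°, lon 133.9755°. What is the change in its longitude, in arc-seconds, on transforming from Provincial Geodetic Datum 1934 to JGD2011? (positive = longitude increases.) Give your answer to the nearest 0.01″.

Δλ = -10.92″

sin φ = 0.527312, cos φ = 0.849672, sin λ = 0.719637, cos λ = -0.694351.
East component: ΔE = −sin λ·ΔX + cos λ·ΔY = −(0.719637)(456.5) + (-0.694351)(-60.1) = -286.78 m.
1° of latitude spans 111300 m; at latitude φ, 1° of longitude spans that × cos φ = 94568.5 m, so Δλ = -286.78 / 94568.5 × 3600 = -10.917″.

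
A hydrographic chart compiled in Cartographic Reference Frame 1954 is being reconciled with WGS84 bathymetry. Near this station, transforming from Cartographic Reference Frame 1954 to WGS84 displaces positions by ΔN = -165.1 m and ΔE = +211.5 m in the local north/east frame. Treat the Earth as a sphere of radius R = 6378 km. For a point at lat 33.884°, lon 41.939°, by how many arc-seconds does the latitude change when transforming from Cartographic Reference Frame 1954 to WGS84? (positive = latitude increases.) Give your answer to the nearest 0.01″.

Δφ = -5.34″

On a sphere of radius R, 1 rad of latitude = R, so Δφ = ΔN / R = -165.1 / 6378000 = -2.5886e-05 rad = -5.339″.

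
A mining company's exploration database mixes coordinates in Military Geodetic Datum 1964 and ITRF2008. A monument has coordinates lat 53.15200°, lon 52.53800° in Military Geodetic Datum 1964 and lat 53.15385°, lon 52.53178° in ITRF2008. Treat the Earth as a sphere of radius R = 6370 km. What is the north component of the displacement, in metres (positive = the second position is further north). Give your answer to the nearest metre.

ΔN = 206 m

Δφ = 53.15385° − 53.15200° = +0.00185°; Δλ = 52.53178° − 52.53800° = -0.00622°.
1° along a meridian = πR/180 = 111177 m.
ΔN = Δφ × 111177 = 205.7 m; ΔE = Δλ × 111177 × cos(53.15200°) = -0.00622 × 111177 × 0.599694 = -414.7 m.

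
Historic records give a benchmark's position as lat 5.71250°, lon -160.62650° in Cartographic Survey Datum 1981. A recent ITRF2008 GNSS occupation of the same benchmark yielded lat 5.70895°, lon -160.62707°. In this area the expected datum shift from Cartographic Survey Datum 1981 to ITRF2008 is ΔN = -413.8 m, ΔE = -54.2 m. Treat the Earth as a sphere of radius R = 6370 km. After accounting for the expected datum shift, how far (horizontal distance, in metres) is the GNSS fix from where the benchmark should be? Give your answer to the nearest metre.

Observed coordinate differences: Δφ = -0.00355°, Δλ = -0.00057°.
Converting to metres (1° lat = 111177 m, cos φ = 0.995034): observed ΔN = -394.7 m, observed ΔE = -63.1 m.
Subtracting the expected shift leaves a residual of -394.7 − (-413.8) = 19.1 m north and -63.1 − (-54.2) = -8.9 m east.
Residual distance = √(19.1² + (-8.9)²) = 21.1 m.

21 m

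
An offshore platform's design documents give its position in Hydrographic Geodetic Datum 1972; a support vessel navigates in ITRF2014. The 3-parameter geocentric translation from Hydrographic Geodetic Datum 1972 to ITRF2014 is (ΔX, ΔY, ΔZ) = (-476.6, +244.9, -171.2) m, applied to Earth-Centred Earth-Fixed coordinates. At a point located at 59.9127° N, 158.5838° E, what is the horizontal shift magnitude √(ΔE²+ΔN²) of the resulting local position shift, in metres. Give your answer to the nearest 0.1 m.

549.8 m

The local east axis at (φ, λ) is (−sin λ, cos λ, 0), so ΔE = −sin(158.5838°)·(-476.6) + cos(158.5838°)·244.9 = -53.96 m.
The local north axis is (−sin φ cos λ, −sin φ sin λ, cos φ), giving ΔN = -383.910 − 77.374 − 85.826 = -547.11 m.
Horizontal magnitude = √(ΔE² + ΔN²) = √((-53.96)² + (-547.11)²) = 549.77 m.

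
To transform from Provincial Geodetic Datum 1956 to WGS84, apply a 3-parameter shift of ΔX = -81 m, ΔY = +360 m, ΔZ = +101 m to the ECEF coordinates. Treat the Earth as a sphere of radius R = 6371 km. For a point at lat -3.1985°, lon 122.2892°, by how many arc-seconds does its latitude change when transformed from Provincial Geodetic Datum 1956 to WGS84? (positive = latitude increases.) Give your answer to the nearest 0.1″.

sin φ = -0.055795, cos φ = 0.998442, sin λ = 0.845363, cos λ = -0.534193.
North component: ΔN = −sin φ cos λ·ΔX − sin φ sin λ·ΔY + cos φ·ΔZ = −(-0.055795)(-0.534193)(-81) − (-0.055795)(0.845363)(360) + (0.998442)(101) = 120.24 m.
1° of latitude spans πR/180 = 111195 m, so Δφ = 120.24 / 111195 × 3600 = 3.893″.

Δφ = 3.9″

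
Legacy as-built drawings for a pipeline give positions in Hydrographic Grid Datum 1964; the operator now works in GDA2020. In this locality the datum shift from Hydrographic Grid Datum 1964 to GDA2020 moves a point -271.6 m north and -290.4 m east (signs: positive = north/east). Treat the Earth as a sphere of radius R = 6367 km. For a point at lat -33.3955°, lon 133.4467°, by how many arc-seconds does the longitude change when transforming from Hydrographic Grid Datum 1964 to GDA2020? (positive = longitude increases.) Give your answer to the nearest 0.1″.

Δλ = -11.3″

At latitude -33.3955°, cos φ = 0.834891.
One radian of longitude at latitude φ spans R cos φ, so Δλ = ΔE / (R cos φ) = -290.4 / (6367000 × 0.834891) = -5.4630e-05 rad = -11.268″.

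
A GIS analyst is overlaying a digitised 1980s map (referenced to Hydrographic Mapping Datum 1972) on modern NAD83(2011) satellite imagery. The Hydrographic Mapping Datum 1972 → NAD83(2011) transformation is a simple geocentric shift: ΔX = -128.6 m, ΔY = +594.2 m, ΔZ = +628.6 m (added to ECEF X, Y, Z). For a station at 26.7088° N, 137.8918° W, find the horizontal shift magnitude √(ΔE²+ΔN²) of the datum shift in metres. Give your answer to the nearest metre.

The local east axis at (φ, λ) is (−sin λ, cos λ, 0), so ΔE = −sin(-137.8918°)·(-128.6) + cos(-137.8918°)·594.2 = -527.06 m.
The local north axis is (−sin φ cos λ, −sin φ sin λ, cos φ), giving ΔN = -42.881 + 179.077 + 561.530 = 697.73 m.
Horizontal magnitude = √(ΔE² + ΔN²) = √((-527.06)² + 697.73²) = 874.42 m.

874 m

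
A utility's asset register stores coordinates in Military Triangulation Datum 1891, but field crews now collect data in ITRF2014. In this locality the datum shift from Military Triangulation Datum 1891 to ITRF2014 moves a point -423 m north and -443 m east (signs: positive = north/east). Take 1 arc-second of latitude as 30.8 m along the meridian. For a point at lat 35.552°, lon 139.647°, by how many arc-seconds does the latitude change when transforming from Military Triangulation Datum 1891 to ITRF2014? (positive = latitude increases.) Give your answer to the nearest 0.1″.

1″ of latitude = 30.80 m, so Δφ = -423.0 / 30.80 = -13.734″.

Δφ = -13.7″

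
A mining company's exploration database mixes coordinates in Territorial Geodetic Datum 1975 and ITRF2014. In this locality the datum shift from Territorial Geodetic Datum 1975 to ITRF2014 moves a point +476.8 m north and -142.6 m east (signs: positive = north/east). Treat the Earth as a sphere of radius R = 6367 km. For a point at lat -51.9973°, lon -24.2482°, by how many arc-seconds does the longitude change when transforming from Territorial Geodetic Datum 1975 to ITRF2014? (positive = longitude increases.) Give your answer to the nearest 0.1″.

At latitude -51.9973°, cos φ = 0.615699.
One radian of longitude at latitude φ spans R cos φ, so Δλ = ΔE / (R cos φ) = -142.6 / (6367000 × 0.615699) = -3.6376e-05 rad = -7.503″.

Δλ = -7.5″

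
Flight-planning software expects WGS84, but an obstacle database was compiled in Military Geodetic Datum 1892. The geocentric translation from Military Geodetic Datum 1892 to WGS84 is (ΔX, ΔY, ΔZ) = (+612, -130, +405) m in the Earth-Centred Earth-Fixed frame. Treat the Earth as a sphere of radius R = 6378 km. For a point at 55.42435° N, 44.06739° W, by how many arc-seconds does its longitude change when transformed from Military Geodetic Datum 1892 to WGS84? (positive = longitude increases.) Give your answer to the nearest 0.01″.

Δλ = 18.93″

sin φ = 0.823378, cos φ = 0.567494, sin λ = -0.695504, cos λ = 0.718522.
East component: ΔE = −sin λ·ΔX + cos λ·ΔY = −(-0.695504)(612) + (0.718522)(-130) = 332.24 m.
1° of latitude spans πR/180 = 111317 m; at latitude φ, 1° of longitude spans that × cos φ = 63171.8 m, so Δλ = 332.24 / 63171.8 × 3600 = 18.934″.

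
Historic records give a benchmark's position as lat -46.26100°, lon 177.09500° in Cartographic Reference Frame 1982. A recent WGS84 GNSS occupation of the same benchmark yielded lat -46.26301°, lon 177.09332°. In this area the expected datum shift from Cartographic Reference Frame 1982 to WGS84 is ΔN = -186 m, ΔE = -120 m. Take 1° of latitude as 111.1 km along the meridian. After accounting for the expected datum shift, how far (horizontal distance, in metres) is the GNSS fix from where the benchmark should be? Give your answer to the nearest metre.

38 m

Observed coordinate differences: Δφ = -0.00201°, Δλ = -0.00168°.
Converting to metres (1° lat = 111100 m, cos φ = 0.691374): observed ΔN = -223.3 m, observed ΔE = -129.0 m.
Subtracting the expected shift leaves a residual of -223.3 − (-186) = -37.3 m north and -129.0 − (-120) = -9.0 m east.
Residual distance = √((-37.3)² + (-9.0)²) = 38.4 m.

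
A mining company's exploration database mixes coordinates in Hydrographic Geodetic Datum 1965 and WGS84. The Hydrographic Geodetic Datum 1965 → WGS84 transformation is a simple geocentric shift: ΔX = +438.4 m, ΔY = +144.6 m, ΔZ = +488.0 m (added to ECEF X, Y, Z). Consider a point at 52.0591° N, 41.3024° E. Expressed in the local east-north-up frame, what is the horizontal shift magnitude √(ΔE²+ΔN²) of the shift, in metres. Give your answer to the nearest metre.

184 m

The local east axis at (φ, λ) is (−sin λ, cos λ, 0), so ΔE = −sin(41.3024°)·438.4 + cos(41.3024°)·144.6 = -180.73 m.
The local north axis is (−sin φ cos λ, −sin φ sin λ, cos φ), giving ΔN = -259.734 − 75.269 + 300.046 = -34.96 m.
Horizontal magnitude = √(ΔE² + ΔN²) = √((-180.73)² + (-34.96)²) = 184.08 m.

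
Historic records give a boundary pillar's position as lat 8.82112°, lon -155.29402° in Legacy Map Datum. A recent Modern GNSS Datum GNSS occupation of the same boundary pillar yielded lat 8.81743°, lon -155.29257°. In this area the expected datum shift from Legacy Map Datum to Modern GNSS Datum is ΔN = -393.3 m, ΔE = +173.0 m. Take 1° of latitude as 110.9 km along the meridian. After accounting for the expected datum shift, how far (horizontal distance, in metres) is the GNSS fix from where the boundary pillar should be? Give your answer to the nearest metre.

21 m

Observed coordinate differences: Δφ = -0.00369°, Δλ = +0.00145°.
Converting to metres (1° lat = 110900 m, cos φ = 0.988172): observed ΔN = -409.2 m, observed ΔE = 158.9 m.
Subtracting the expected shift leaves a residual of -409.2 − (-393.3) = -15.9 m north and 158.9 − (173.0) = -14.1 m east.
Residual distance = √((-15.9)² + (-14.1)²) = 21.3 m.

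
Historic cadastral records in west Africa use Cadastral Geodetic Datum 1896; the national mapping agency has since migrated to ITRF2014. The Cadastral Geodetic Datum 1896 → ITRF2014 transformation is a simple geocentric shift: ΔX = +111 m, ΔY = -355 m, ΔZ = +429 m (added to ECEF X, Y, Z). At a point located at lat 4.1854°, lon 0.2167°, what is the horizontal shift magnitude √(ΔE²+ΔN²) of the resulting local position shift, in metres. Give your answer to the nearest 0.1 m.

The local east axis at (φ, λ) is (−sin λ, cos λ, 0), so ΔE = −sin(0.2167°)·111 + cos(0.2167°)·(-355) = -355.42 m.
The local north axis is (−sin φ cos λ, −sin φ sin λ, cos φ), giving ΔN = -8.101 + 0.098 + 427.856 = 419.85 m.
Horizontal magnitude = √(ΔE² + ΔN²) = √((-355.42)² + 419.85²) = 550.09 m.

550.1 m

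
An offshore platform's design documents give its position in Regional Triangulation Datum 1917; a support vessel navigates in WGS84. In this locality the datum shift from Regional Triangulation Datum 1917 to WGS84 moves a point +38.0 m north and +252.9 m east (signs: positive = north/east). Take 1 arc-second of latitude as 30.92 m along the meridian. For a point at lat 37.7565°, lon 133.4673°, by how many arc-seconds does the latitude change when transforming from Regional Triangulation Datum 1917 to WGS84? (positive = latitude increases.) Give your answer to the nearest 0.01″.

1″ of latitude = 30.92 m, so Δφ = 38.0 / 30.92 = 1.229″.

Δφ = 1.23″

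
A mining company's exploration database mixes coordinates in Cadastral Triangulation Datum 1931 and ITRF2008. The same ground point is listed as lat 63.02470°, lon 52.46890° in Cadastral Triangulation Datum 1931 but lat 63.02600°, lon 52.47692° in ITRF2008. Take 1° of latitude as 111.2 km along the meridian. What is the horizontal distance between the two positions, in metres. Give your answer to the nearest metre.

Δφ = 63.02600° − 63.02470° = +0.00130°; Δλ = 52.47692° − 52.46890° = +0.00802°.
ΔN = Δφ × 111200 = 144.6 m; ΔE = Δλ × 111200 × cos(63.02470°) = +0.00802 × 111200 × 0.453606 = 404.5 m.
Distance = √(ΔE² + ΔN²) = √(404.5² + 144.6²) = 429.6 m.

430 m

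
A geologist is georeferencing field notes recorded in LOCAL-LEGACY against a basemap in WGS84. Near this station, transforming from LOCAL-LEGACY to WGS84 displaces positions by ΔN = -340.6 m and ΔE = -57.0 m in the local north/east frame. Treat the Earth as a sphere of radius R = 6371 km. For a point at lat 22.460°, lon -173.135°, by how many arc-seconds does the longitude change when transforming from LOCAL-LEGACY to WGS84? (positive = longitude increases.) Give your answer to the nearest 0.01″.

At latitude 22.460°, cos φ = 0.924146.
One radian of longitude at latitude φ spans R cos φ, so Δλ = ΔE / (R cos φ) = -57.0 / (6371000 × 0.924146) = -9.6811e-06 rad = -1.997″.

Δλ = -2.00″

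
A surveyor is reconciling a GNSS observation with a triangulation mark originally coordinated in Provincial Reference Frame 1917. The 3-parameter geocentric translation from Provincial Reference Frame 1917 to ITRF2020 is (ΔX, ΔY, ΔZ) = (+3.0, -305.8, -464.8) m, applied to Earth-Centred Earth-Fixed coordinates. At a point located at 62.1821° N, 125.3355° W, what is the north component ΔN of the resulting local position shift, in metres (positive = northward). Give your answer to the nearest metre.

At φ = 62.1821°, λ = -125.3355°: sin φ = 0.884435, cos φ = 0.466663, sin λ = -0.815779, cos λ = -0.578363.
ΔN = −sin φ cos λ·ΔX − sin φ sin λ·ΔY + cos φ·ΔZ = −(0.884435)(-0.578363)(3.0) − (0.884435)(-0.815779)(-305.8) + (0.466663)(-464.8) = -436.01 m.

ΔN = -436 m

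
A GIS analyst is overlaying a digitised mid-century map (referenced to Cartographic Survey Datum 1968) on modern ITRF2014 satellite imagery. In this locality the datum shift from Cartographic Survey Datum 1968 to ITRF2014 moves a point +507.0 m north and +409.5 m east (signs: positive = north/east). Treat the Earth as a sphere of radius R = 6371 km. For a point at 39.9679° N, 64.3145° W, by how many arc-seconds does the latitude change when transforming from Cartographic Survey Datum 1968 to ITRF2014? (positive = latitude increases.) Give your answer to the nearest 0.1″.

On a sphere of radius R, 1 rad of latitude = R, so Δφ = ΔN / R = 507.0 / 6371000 = 7.9579e-05 rad = 16.414″.

Δφ = 16.4″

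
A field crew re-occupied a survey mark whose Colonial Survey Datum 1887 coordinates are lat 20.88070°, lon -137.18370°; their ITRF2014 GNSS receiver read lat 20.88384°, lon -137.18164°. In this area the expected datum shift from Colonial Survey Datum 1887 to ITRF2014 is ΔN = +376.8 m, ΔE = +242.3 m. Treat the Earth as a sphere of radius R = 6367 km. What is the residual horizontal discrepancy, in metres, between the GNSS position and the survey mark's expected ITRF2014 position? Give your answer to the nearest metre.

40 m

Observed coordinate differences: Δφ = +0.00314°, Δλ = +0.00206°.
Converting to metres (1° lat = 111125 m, cos φ = 0.934325): observed ΔN = 348.9 m, observed ΔE = 213.9 m.
Subtracting the expected shift leaves a residual of 348.9 − (376.8) = -27.9 m north and 213.9 − (242.3) = -28.4 m east.
Residual distance = √((-27.9)² + (-28.4)²) = 39.8 m.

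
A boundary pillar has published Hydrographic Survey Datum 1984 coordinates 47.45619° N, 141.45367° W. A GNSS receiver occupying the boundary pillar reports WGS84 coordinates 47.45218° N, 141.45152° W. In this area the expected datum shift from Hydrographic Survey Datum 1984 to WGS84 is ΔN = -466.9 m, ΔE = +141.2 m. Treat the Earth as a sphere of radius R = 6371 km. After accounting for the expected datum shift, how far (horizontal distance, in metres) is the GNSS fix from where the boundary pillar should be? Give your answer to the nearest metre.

Observed coordinate differences: Δφ = -0.00401°, Δλ = +0.00215°.
Converting to metres (1° lat = 111195 m, cos φ = 0.676154): observed ΔN = -445.9 m, observed ΔE = 161.6 m.
Subtracting the expected shift leaves a residual of -445.9 − (-466.9) = 21.0 m north and 161.6 − (141.2) = 20.4 m east.
Residual distance = √(21.0² + 20.4²) = 29.3 m.

29 m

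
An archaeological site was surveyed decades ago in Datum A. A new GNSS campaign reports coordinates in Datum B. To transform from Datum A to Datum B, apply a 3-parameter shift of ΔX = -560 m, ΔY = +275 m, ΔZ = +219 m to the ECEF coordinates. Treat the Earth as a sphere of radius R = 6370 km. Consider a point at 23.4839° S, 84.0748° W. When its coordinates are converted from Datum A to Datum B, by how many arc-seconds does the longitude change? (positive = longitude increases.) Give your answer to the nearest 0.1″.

sin φ = -0.398491, cos φ = 0.917172, sin λ = -0.994658, cos λ = 0.103230.
East component: ΔE = −sin λ·ΔX + cos λ·ΔY = −(-0.994658)(-560) + (0.103230)(275) = -528.62 m.
1° of latitude spans πR/180 = 111177 m; at latitude φ, 1° of longitude spans that × cos φ = 101968.9 m, so Δλ = -528.62 / 101968.9 × 3600 = -18.663″.

Δλ = -18.7″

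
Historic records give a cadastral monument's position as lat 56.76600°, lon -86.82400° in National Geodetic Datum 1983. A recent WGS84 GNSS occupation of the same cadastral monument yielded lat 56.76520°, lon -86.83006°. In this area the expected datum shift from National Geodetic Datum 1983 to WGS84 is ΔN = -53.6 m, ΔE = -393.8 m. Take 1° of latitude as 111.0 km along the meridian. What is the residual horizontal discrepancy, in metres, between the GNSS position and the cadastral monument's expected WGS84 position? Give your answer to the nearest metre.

Observed coordinate differences: Δφ = -0.00080°, Δλ = -0.00606°.
Converting to metres (1° lat = 111000 m, cos φ = 0.548060): observed ΔN = -88.8 m, observed ΔE = -368.7 m.
Subtracting the expected shift leaves a residual of -88.8 − (-53.6) = -35.2 m north and -368.7 − (-393.8) = 25.1 m east.
Residual distance = √((-35.2)² + 25.1²) = 43.3 m.

43 m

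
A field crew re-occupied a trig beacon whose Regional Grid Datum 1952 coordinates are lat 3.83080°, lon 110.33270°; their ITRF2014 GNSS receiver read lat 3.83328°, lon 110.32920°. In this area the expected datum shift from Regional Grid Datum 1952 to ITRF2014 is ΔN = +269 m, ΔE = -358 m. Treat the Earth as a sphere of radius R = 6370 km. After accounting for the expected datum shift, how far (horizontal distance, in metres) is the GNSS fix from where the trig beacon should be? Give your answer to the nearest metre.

31 m

Observed coordinate differences: Δφ = +0.00248°, Δλ = -0.00350°.
Converting to metres (1° lat = 111177 m, cos φ = 0.997766): observed ΔN = 275.7 m, observed ΔE = -388.3 m.
Subtracting the expected shift leaves a residual of 275.7 − (269) = 6.7 m north and -388.3 − (-358) = -30.3 m east.
Residual distance = √(6.7² + (-30.3)²) = 31.0 m.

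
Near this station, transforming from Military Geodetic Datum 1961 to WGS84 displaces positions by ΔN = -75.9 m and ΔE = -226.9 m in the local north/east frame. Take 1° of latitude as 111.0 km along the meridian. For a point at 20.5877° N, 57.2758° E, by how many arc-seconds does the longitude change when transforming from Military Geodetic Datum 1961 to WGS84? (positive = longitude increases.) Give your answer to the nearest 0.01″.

At latitude 20.5877°, cos φ = 0.936135.
1° of longitude at this latitude = 111.0 × cos φ = 103.91 km, so Δλ = -226.9 / 103911.0 = -0.0021836° = -7.861″.

Δλ = -7.86″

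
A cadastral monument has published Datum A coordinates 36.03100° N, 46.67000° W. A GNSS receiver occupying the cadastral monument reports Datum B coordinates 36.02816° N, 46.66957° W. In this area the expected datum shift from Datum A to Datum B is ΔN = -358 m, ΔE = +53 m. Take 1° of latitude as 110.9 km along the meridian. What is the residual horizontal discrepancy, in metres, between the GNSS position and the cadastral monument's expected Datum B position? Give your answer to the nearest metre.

45 m

Observed coordinate differences: Δφ = -0.00284°, Δλ = +0.00043°.
Converting to metres (1° lat = 110900 m, cos φ = 0.808699): observed ΔN = -315.0 m, observed ΔE = 38.6 m.
Subtracting the expected shift leaves a residual of -315.0 − (-358) = 43.0 m north and 38.6 − (53) = -14.4 m east.
Residual distance = √(43.0² + (-14.4)²) = 45.4 m.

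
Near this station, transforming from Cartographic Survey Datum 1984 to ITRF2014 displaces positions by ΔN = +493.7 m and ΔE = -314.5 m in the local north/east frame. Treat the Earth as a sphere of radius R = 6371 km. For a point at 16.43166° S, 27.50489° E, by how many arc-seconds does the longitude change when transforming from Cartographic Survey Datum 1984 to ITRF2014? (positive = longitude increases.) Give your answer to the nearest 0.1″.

At latitude -16.43166°, cos φ = 0.959158.
One radian of longitude at latitude φ spans R cos φ, so Δλ = ΔE / (R cos φ) = -314.5 / (6371000 × 0.959158) = -5.1466e-05 rad = -10.616″.

Δλ = -10.6″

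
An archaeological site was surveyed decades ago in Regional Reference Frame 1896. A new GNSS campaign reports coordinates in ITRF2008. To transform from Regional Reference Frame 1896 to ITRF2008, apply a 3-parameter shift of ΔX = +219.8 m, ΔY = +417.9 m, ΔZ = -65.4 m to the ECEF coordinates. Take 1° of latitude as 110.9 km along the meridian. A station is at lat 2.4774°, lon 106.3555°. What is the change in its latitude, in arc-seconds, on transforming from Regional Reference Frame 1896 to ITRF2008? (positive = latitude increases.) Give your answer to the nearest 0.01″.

sin φ = 0.043225, cos φ = 0.999065, sin λ = 0.959533, cos λ = -0.281596.
North component: ΔN = −sin φ cos λ·ΔX − sin φ sin λ·ΔY + cos φ·ΔZ = −(0.043225)(-0.281596)(219.8) − (0.043225)(0.959533)(417.9) + (0.999065)(-65.4) = -80.00 m.
1° of latitude spans 110900 m, so Δφ = -80.00 / 110900 × 3600 = -2.597″.

Δφ = -2.60″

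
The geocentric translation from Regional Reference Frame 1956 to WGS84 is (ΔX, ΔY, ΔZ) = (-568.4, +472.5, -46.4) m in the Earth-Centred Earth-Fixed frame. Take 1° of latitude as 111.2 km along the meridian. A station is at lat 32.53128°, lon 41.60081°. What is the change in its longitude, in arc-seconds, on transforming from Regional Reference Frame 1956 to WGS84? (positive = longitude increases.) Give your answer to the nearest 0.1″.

Δλ = 28.1″

sin φ = 0.537760, cos φ = 0.843098, sin λ = 0.663937, cos λ = 0.747789.
East component: ΔE = −sin λ·ΔX + cos λ·ΔY = −(0.663937)(-568.4) + (0.747789)(472.5) = 730.71 m.
1° of latitude spans 111200 m; at latitude φ, 1° of longitude spans that × cos φ = 93752.5 m, so Δλ = 730.71 / 93752.5 × 3600 = 28.059″.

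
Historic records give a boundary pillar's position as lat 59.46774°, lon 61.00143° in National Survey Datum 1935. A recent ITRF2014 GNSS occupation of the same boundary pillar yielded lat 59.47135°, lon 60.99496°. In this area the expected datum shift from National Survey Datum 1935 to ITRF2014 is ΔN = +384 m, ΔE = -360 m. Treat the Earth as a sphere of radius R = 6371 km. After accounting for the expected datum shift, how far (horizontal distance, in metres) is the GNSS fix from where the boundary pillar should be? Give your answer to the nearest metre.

18 m

Observed coordinate differences: Δφ = +0.00361°, Δλ = -0.00647°.
Converting to metres (1° lat = 111195 m, cos φ = 0.508023): observed ΔN = 401.4 m, observed ΔE = -365.5 m.
Subtracting the expected shift leaves a residual of 401.4 − (384) = 17.4 m north and -365.5 − (-360) = -5.5 m east.
Residual distance = √(17.4² + (-5.5)²) = 18.3 m.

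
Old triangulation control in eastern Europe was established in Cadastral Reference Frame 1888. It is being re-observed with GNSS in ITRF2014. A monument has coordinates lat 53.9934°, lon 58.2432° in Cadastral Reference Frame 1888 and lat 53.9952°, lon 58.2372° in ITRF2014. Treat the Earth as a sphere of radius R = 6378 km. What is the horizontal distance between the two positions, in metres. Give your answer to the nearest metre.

441 m

Δφ = 53.9952° − 53.9934° = +0.0018°; Δλ = 58.2372° − 58.2432° = -0.0060°.
1° along a meridian = πR/180 = 111317 m.
ΔN = Δφ × 111317 = 200.4 m; ΔE = Δλ × 111317 × cos(53.9934°) = -0.0060 × 111317 × 0.587878 = -392.6 m.
Distance = √(ΔE² + ΔN²) = √((-392.6)² + 200.4²) = 440.8 m.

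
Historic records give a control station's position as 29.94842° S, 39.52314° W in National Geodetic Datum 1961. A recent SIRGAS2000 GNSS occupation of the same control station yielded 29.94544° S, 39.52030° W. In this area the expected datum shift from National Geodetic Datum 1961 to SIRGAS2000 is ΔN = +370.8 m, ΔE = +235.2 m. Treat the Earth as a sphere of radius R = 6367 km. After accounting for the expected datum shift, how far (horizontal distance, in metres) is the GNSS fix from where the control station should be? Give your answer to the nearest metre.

Observed coordinate differences: Δφ = +0.00298°, Δλ = +0.00284°.
Converting to metres (1° lat = 111125 m, cos φ = 0.866475): observed ΔN = 331.2 m, observed ΔE = 273.5 m.
Subtracting the expected shift leaves a residual of 331.2 − (370.8) = -39.6 m north and 273.5 − (235.2) = 38.3 m east.
Residual distance = √((-39.6)² + 38.3²) = 55.1 m.

55 m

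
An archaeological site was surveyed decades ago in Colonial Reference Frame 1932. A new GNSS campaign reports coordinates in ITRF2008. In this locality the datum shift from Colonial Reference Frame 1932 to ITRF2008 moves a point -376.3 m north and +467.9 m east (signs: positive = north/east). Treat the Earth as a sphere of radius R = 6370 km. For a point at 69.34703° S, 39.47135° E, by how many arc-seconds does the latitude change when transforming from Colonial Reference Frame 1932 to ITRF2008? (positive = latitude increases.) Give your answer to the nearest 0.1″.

On a sphere of radius R, 1 rad of latitude = R, so Δφ = ΔN / R = -376.3 / 6370000 = -5.9074e-05 rad = -12.185″.

Δφ = -12.2″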